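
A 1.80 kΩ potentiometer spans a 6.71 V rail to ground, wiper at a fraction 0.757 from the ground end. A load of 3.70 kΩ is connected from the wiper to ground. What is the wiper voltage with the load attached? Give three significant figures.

The wiper splits the pot into (1−α)R = 437.4 Ω above and αR = 1363 Ω below.
Lower section ‖ load = 995.9 Ω.
V_wiper = 6.71 × 995.9/(437.4 + 995.9) = 4.66 V.

V ≈ 4.66 V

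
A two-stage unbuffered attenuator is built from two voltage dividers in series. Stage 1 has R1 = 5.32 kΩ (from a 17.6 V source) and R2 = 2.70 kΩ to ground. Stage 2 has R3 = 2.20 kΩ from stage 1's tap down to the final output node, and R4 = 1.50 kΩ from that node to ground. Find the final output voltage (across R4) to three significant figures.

V_out ≈ 1.62 V

Stage 2 presents R3+R4 = 3.700 kΩ as a load on stage 1's tap.
Stage 1's lower leg becomes R2‖(R3+R4) = 1.561 kΩ, so V_mid = 17.6 × 1.561/6.881 = 3.993 V.
Stage 2 is itself unloaded: V_out = V_mid × R4/(R3+R4) = 3.993 × 1.50/3.700 = 1.62 V.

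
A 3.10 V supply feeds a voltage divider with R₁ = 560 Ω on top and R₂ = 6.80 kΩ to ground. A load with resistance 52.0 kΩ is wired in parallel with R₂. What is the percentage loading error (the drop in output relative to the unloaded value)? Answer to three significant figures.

0.985 %

The divider's output (Thévenin) resistance is R₁‖R₂ = 517.4 Ω.
Fractional drop under load = R_th/(R_th + R_L) = 517.4 / (517.4 + 52000) = 0.009852.
So the output falls by 0.985 %.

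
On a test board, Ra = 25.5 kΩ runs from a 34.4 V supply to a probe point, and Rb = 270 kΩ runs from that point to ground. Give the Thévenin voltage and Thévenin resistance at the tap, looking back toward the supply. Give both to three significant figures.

V_th is the open-circuit tap voltage: 34.4 × 270/(25.5 + 270) = 31.4 V.
With the supply zeroed, Ra and Rb appear in parallel from the tap: R_th = Ra‖Rb = (25.5 × 270)/295.5 = 23.3 kΩ.

V_th = 31.4 V, R_th = 23.3 kΩ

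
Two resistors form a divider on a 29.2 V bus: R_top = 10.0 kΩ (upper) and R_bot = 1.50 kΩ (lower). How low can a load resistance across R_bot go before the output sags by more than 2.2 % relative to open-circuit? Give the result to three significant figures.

Output resistance R_th = R_top‖R_bot = (10.0 × 1.50)/11.50 = 1.304 kΩ.
The fractional drop is R_th/(R_th + R_L); requiring this ≤ 0.0220 gives R_L ≥ R_th(1/0.0220 − 1) = 1.304 × 44.45 = 58.0 kΩ.

R_L(min) ≈ 58.0 kΩ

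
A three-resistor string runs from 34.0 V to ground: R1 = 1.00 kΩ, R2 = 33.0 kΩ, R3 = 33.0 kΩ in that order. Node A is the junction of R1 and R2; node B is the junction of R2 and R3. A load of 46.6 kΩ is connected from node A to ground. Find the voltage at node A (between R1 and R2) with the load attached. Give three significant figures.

Below node A the series string R2+R3 = 66.00 kΩ sits in parallel with the 46.6 kΩ load: 27.31 kΩ.
V_A = 34.0 × 27.31/(1.00 + 27.31) = 32.8 V.

V ≈ 32.8 V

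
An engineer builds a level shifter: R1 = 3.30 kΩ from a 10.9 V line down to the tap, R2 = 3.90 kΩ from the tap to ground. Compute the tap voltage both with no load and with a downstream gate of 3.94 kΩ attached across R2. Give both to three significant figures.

Unloaded: 5.90 V; loaded: 4.06 V

Open-circuit: V = 10.9 × 3.90/(3.30 + 3.90) = 5.90 V.
With the load, R2 becomes R2‖R_L = 1.960 kΩ, so V = 10.9 × 1.960/5.260 = 4.06 V.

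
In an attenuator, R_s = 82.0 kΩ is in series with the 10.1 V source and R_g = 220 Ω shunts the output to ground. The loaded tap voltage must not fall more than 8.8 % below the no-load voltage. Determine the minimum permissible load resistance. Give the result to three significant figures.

Output resistance R_th = R_s‖R_g = (82000 × 220)/82220 = 219.4 Ω.
The fractional drop is R_th/(R_th + R_L); requiring this ≤ 0.0880 gives R_L ≥ R_th(1/0.0880 − 1) = 219.4 × 10.36 = 2.27 kΩ.

R_L(min) ≈ 2.27 kΩ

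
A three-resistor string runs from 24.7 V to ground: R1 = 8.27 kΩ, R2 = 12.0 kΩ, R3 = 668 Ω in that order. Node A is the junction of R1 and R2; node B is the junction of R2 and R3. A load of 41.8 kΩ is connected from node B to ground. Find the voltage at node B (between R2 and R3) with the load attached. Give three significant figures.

V ≈ 0.776 V

At node B, R3 is in parallel with the load: R3‖R_L = 657.5 Ω.
Below node A the resistance is R2 + (R3‖R_L) = 12660 Ω, so V_A = 24.7 × 12660/20930 = 14.94 V.
Then V_B = V_A × (R3‖R_L)/(R2 + R3‖R_L) = 14.94 × 657.5/12660 = 0.776 V.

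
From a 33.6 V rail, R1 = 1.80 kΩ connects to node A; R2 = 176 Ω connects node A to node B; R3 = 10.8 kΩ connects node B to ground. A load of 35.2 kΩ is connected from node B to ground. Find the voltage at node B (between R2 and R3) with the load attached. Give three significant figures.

At node B, R3 is in parallel with the load: R3‖R_L = 8264 Ω.
Below node A the resistance is R2 + (R3‖R_L) = 8440 Ω, so V_A = 33.6 × 8440/10240 = 27.69 V.
Then V_B = V_A × (R3‖R_L)/(R2 + R3‖R_L) = 27.69 × 8264/8440 = 27.1 V.

V ≈ 27.1 V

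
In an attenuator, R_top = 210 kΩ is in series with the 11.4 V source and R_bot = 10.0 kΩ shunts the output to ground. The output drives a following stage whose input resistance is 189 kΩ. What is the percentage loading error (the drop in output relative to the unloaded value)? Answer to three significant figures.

The divider's output (Thévenin) resistance is R_top‖R_bot = 9.545 kΩ.
Fractional drop under load = R_th/(R_th + R_L) = 9.545 / (9.545 + 189) = 0.04808.
So the output falls by 4.81 %.

4.81 %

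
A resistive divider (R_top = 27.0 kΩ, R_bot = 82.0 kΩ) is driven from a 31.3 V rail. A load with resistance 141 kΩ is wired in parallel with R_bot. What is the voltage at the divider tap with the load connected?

V_out ≈ 20.6 V

The load sits in parallel with R_bot: R_bot‖R_L = (82.0 × 141) / (82.0 + 141) = 51.85 kΩ.
V_out = 31.3 × 51.85 / (27.0 + 51.85) = 31.3 × 51.85/78.85 = 20.6 V.
(Unloaded it would have been 23.5 V.)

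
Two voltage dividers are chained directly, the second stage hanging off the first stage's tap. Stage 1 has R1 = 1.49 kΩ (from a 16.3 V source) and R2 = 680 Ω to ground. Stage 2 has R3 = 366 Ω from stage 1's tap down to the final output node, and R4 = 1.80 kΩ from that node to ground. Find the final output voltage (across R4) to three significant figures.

V_out ≈ 3.49 V

Stage 2 presents R3+R4 = 2166 Ω as a load on stage 1's tap.
Stage 1's lower leg becomes R2‖(R3+R4) = 517.5 Ω, so V_mid = 16.3 × 517.5/2008 = 4.202 V.
Stage 2 is itself unloaded: V_out = V_mid × R4/(R3+R4) = 4.202 × 1800/2166 = 3.49 V.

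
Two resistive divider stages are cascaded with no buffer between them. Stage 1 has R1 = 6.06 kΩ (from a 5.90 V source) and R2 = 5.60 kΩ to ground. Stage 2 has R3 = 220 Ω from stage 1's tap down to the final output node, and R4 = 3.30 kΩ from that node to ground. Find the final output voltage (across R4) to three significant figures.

V_out ≈ 1.45 V

Stage 2 presents R3+R4 = 3520 Ω as a load on stage 1's tap.
Stage 1's lower leg becomes R2‖(R3+R4) = 2161 Ω, so V_mid = 5.90 × 2161/8221 = 1.551 V.
Stage 2 is itself unloaded: V_out = V_mid × R4/(R3+R4) = 1.551 × 3300/3520 = 1.45 V.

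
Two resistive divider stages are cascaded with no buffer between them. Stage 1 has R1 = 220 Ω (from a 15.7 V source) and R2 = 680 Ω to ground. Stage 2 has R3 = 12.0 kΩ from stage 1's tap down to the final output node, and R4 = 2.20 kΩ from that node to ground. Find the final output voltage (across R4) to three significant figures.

V_out ≈ 1.82 V

Stage 2 presents R3+R4 = 14200 Ω as a load on stage 1's tap.
Stage 1's lower leg becomes R2‖(R3+R4) = 648.9 Ω, so V_mid = 15.7 × 648.9/868.9 = 11.72 V.
Stage 2 is itself unloaded: V_out = V_mid × R4/(R3+R4) = 11.72 × 2200/14200 = 1.82 V.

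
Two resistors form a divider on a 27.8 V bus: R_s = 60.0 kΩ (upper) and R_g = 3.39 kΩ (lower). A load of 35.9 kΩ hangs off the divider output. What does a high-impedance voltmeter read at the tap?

The load sits in parallel with R_g: R_g‖R_L = (3.39 × 35.9) / (3.39 + 35.9) = 3.098 kΩ.
V_out = 27.8 × 3.098 / (60.0 + 3.098) = 27.8 × 3.098/63.10 = 1.36 V.

V_out ≈ 1.36 V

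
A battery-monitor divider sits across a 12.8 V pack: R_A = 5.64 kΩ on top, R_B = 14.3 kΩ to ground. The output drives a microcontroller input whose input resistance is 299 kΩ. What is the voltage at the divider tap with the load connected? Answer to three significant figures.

V_out ≈ 9.06 V

The load sits in parallel with R_B: R_B‖R_L = (14.3 × 299) / (14.3 + 299) = 13.65 kΩ.
V_out = 12.8 × 13.65 / (5.64 + 13.65) = 12.8 × 13.65/19.29 = 9.06 V.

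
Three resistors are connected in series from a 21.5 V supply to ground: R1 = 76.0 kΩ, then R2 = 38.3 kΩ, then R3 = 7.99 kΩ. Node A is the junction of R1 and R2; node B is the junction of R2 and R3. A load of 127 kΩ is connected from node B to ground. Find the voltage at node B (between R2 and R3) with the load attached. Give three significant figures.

At node B, R3 is in parallel with the load: R3‖R_L = 7.517 kΩ.
Below node A the resistance is R2 + (R3‖R_L) = 45.82 kΩ, so V_A = 21.5 × 45.82/121.8 = 8.086 V.
Then V_B = V_A × (R3‖R_L)/(R2 + R3‖R_L) = 8.086 × 7.517/45.82 = 1.33 V.

V ≈ 1.33 V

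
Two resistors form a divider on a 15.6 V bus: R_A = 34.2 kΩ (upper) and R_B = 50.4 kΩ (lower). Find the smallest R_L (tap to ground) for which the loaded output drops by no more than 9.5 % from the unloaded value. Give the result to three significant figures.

R_L(min) ≈ 194 kΩ

Output resistance R_th = R_A‖R_B = (34.2 × 50.4)/84.60 = 20.37 kΩ.
The fractional drop is R_th/(R_th + R_L); requiring this ≤ 0.0950 gives R_L ≥ R_th(1/0.0950 − 1) = 20.37 × 9.526 = 194 kΩ.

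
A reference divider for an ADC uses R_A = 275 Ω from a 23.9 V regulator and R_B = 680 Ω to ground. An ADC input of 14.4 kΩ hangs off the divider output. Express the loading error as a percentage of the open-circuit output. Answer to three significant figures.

The divider's output (Thévenin) resistance is R_A‖R_B = 195.8 Ω.
Fractional drop under load = R_th/(R_th + R_L) = 195.8 / (195.8 + 14400) = 0.01342.
So the output falls by 1.34 %.

1.34 %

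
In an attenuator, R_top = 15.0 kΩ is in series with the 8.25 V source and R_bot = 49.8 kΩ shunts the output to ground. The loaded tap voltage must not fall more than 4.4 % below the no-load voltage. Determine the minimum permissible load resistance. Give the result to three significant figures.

Output resistance R_th = R_top‖R_bot = (15.0 × 49.8)/64.80 = 11.53 kΩ.
The fractional drop is R_th/(R_th + R_L); requiring this ≤ 0.0440 gives R_L ≥ R_th(1/0.0440 − 1) = 11.53 × 21.73 = 250 kΩ.

R_L(min) ≈ 250 kΩ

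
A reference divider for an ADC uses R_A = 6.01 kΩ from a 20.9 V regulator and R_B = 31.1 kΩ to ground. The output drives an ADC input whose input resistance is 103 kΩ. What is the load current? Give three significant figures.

R_B‖R_L = 23.89 kΩ; V_out = 20.9 × 23.89/29.90 = 16.70 V.
I_L = V_out / R_L = 16.70 / 103 kΩ = 0.162 mA.

I_L ≈ 0.162 mA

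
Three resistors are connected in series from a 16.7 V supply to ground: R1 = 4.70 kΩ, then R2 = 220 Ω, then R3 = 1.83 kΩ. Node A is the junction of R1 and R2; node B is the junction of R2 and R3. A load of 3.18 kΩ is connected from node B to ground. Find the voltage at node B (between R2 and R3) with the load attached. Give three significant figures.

At node B, R3 is in parallel with the load: R3‖R_L = 1162 Ω.
Below node A the resistance is R2 + (R3‖R_L) = 1382 Ω, so V_A = 16.7 × 1382/6082 = 3.794 V.
Then V_B = V_A × (R3‖R_L)/(R2 + R3‖R_L) = 3.794 × 1162/1382 = 3.19 V.

V ≈ 3.19 V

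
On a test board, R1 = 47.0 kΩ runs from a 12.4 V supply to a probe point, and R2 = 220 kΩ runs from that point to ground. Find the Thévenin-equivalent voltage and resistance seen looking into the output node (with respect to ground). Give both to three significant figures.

V_th = 10.2 V, R_th = 38.7 kΩ

V_th is the open-circuit tap voltage: 12.4 × 220/(47.0 + 220) = 10.2 V.
With the supply zeroed, R1 and R2 appear in parallel from the tap: R_th = R1‖R2 = (47.0 × 220)/267.0 = 38.7 kΩ.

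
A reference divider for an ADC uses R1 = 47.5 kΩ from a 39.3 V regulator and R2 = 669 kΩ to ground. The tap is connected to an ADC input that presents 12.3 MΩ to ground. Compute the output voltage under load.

V_out ≈ 36.6 V

The load sits in parallel with R2: R2‖R_L = (669 × 12300) / (669 + 12300) = 634.5 kΩ.
V_out = 39.3 × 634.5 / (47.5 + 634.5) = 39.3 × 634.5/682.0 = 36.6 V.
(Unloaded it would have been 36.7 V.)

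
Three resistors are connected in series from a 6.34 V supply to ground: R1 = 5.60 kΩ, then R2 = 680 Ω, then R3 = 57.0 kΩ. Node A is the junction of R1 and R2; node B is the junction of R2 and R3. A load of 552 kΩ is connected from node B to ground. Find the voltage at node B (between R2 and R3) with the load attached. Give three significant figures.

At node B, R3 is in parallel with the load: R3‖R_L = 51670 Ω.
Below node A the resistance is R2 + (R3‖R_L) = 52350 Ω, so V_A = 6.34 × 52350/57950 = 5.727 V.
Then V_B = V_A × (R3‖R_L)/(R2 + R3‖R_L) = 5.727 × 51670/52350 = 5.65 V.

V ≈ 5.65 V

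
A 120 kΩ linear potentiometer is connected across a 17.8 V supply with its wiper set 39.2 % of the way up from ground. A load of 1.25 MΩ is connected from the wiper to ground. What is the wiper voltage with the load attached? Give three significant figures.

The wiper splits the pot into (1−α)R = 72.96 kΩ above and αR = 47.04 kΩ below.
Lower section ‖ load = 45.33 kΩ.
V_wiper = 17.8 × 45.33/(72.96 + 45.33) = 6.82 V.

V ≈ 6.82 V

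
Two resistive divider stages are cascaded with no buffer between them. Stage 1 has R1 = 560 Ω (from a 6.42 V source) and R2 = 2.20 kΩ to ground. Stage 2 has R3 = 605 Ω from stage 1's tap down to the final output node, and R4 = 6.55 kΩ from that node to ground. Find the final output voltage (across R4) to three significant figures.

V_out ≈ 4.41 V

Stage 2 presents R3+R4 = 7155 Ω as a load on stage 1's tap.
Stage 1's lower leg becomes R2‖(R3+R4) = 1683 Ω, so V_mid = 6.42 × 1683/2243 = 4.817 V.
Stage 2 is itself unloaded: V_out = V_mid × R4/(R3+R4) = 4.817 × 6550/7155 = 4.41 V.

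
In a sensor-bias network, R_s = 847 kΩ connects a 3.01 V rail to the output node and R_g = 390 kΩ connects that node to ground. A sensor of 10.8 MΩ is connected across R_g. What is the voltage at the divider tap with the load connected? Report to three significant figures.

The load sits in parallel with R_g: R_g‖R_L = (390 × 10800) / (390 + 10800) = 376.4 kΩ.
V_out = 3.01 × 376.4 / (847 + 376.4) = 3.01 × 376.4/1223 = 0.926 V.

V_out ≈ 0.926 V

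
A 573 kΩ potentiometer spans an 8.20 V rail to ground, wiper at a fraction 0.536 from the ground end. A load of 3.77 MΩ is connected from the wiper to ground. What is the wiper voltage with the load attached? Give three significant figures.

V ≈ 4.24 V

The wiper splits the pot into (1−α)R = 265.9 kΩ above and αR = 307.1 kΩ below.
Lower section ‖ load = 284.0 kΩ.
V_wiper = 8.20 × 284.0/(265.9 + 284.0) = 4.24 V.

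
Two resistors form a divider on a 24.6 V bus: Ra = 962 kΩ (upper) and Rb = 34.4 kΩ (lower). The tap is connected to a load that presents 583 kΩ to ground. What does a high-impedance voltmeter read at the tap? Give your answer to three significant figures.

The load sits in parallel with Rb: Rb‖R_L = (34.4 × 583) / (34.4 + 583) = 32.48 kΩ.
V_out = 24.6 × 32.48 / (962 + 32.48) = 24.6 × 32.48/994.5 = 0.804 V.

V_out ≈ 0.804 V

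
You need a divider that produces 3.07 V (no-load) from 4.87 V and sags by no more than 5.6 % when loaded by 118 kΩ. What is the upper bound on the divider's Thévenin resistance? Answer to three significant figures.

Loading drop = R_th/(R_th + R_L) ≤ 0.0560, so R_th ≤ R_L · ε/(1−ε) = 118 kΩ × 0.0560/0.9440 = 7.00 kΩ.

R_th ≤ 7.00 kΩ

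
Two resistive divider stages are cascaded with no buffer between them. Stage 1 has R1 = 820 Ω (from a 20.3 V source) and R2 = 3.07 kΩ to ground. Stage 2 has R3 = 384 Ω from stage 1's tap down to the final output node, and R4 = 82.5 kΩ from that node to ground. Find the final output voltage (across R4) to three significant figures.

Stage 2 presents R3+R4 = 82880 Ω as a load on stage 1's tap.
Stage 1's lower leg becomes R2‖(R3+R4) = 2960 Ω, so V_mid = 20.3 × 2960/3780 = 15.90 V.
Stage 2 is itself unloaded: V_out = V_mid × R4/(R3+R4) = 15.90 × 82500/82880 = 15.8 V.

V_out ≈ 15.8 V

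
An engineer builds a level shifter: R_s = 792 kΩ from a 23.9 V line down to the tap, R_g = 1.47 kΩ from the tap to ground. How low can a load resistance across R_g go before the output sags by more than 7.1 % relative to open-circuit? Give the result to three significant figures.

Output resistance R_th = R_s‖R_g = (792 × 1.47)/793.5 = 1.467 kΩ.
The fractional drop is R_th/(R_th + R_L); requiring this ≤ 0.0710 gives R_L ≥ R_th(1/0.0710 − 1) = 1.467 × 13.08 = 19.2 kΩ.

R_L(min) ≈ 19.2 kΩ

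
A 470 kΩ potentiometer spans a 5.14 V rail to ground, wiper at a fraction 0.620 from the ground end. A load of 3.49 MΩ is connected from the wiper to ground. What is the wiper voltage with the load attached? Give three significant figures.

V ≈ 3.09 V

The wiper splits the pot into (1−α)R = 178.6 kΩ above and αR = 291.4 kΩ below.
Lower section ‖ load = 268.9 kΩ.
V_wiper = 5.14 × 268.9/(178.6 + 268.9) = 3.09 V.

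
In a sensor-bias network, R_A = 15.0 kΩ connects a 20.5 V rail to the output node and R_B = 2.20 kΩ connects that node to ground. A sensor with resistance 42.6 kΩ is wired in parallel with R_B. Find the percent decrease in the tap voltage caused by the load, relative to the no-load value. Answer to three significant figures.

The divider's output (Thévenin) resistance is R_A‖R_B = 1.919 kΩ.
Fractional drop under load = R_th/(R_th + R_L) = 1.919 / (1.919 + 42.6) = 0.04310.
So the output falls by 4.31 %.

4.31 %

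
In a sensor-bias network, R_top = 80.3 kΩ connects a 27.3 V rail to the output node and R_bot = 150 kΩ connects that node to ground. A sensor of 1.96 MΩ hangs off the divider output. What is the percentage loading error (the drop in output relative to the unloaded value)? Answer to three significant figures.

The divider's output (Thévenin) resistance is R_top‖R_bot = 52.30 kΩ.
Fractional drop under load = R_th/(R_th + R_L) = 52.30 / (52.30 + 1960) = 0.02599.
So the output falls by 2.60 %.

2.60 %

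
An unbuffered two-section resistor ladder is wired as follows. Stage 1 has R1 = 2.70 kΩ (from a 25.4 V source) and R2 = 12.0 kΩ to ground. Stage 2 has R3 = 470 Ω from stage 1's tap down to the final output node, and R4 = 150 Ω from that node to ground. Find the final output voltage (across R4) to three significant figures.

V_out ≈ 1.10 V

Stage 2 presents R3+R4 = 620.0 Ω as a load on stage 1's tap.
Stage 1's lower leg becomes R2‖(R3+R4) = 589.5 Ω, so V_mid = 25.4 × 589.5/3290 = 4.552 V.
Stage 2 is itself unloaded: V_out = V_mid × R4/(R3+R4) = 4.552 × 150/620.0 = 1.10 V.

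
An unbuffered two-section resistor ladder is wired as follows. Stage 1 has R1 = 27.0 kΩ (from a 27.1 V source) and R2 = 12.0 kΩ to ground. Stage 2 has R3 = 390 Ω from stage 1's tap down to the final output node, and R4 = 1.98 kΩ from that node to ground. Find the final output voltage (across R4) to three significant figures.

Stage 2 presents R3+R4 = 2370 Ω as a load on stage 1's tap.
Stage 1's lower leg becomes R2‖(R3+R4) = 1979 Ω, so V_mid = 27.1 × 1979/28980 = 1.851 V.
Stage 2 is itself unloaded: V_out = V_mid × R4/(R3+R4) = 1.851 × 1980/2370 = 1.55 V.

V_out ≈ 1.55 V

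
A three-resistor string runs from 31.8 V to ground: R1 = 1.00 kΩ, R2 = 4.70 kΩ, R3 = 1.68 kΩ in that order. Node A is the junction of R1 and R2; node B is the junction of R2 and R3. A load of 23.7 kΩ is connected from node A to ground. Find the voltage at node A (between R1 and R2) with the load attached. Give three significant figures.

Below node A the series string R2+R3 = 6.380 kΩ sits in parallel with the 23.7 kΩ load: 5.027 kΩ.
V_A = 31.8 × 5.027/(1.00 + 5.027) = 26.5 V.

V ≈ 26.5 V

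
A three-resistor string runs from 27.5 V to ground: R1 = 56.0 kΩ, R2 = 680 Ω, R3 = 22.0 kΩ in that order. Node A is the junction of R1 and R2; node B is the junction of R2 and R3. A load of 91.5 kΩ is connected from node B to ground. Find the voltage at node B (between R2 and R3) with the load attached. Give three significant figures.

At node B, R3 is in parallel with the load: R3‖R_L = 17740 Ω.
Below node A the resistance is R2 + (R3‖R_L) = 18420 Ω, so V_A = 27.5 × 18420/74420 = 6.805 V.
Then V_B = V_A × (R3‖R_L)/(R2 + R3‖R_L) = 6.805 × 17740/18420 = 6.55 V.

V ≈ 6.55 V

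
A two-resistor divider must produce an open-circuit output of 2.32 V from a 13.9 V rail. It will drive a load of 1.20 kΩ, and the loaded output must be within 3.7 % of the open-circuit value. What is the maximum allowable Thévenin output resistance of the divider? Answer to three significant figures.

R_th ≤ 46.1 Ω

Loading drop = R_th/(R_th + R_L) ≤ 0.0370, so R_th ≤ R_L · ε/(1−ε) = 1.20 kΩ × 0.0370/0.9630 = 46.1 Ω.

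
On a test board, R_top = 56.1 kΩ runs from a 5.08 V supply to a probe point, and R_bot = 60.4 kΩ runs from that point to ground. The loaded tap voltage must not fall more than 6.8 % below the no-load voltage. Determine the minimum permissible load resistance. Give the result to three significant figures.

Output resistance R_th = R_top‖R_bot = (56.1 × 60.4)/116.5 = 29.09 kΩ.
The fractional drop is R_th/(R_th + R_L); requiring this ≤ 0.0680 gives R_L ≥ R_th(1/0.0680 − 1) = 29.09 × 13.71 = 399 kΩ.

R_L(min) ≈ 399 kΩ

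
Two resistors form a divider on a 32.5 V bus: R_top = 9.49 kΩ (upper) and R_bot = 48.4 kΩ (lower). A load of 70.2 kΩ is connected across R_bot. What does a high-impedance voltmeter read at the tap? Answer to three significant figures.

The load sits in parallel with R_bot: R_bot‖R_L = (48.4 × 70.2) / (48.4 + 70.2) = 28.65 kΩ.
V_out = 32.5 × 28.65 / (9.49 + 28.65) = 32.5 × 28.65/38.14 = 24.4 V.

V_out ≈ 24.4 V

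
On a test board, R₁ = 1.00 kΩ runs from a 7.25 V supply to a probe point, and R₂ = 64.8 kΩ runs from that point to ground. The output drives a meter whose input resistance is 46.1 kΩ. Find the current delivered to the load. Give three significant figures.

I_L ≈ 0.152 mA

R₂‖R_L = 26.94 kΩ; V_out = 7.25 × 26.94/27.94 = 6.990 V.
I_L = V_out / R_L = 6.990 / 46.1 kΩ = 0.152 mA.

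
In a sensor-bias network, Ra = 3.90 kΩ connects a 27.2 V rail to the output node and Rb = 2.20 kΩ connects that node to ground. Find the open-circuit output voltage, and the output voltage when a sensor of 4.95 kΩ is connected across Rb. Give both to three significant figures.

Unloaded: 9.81 V; loaded: 7.64 V

Open-circuit: V = 27.2 × 2.20/(3.90 + 2.20) = 9.81 V.
With the load, Rb becomes Rb‖R_L = 1.523 kΩ, so V = 27.2 × 1.523/5.423 = 7.64 V.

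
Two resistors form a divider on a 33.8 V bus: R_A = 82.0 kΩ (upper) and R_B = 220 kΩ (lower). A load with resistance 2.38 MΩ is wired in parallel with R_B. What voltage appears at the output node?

V_out ≈ 24.0 V

The load sits in parallel with R_B: R_B‖R_L = (220 × 2380) / (220 + 2380) = 201.4 kΩ.
V_out = 33.8 × 201.4 / (82.0 + 201.4) = 33.8 × 201.4/283.4 = 24.0 V.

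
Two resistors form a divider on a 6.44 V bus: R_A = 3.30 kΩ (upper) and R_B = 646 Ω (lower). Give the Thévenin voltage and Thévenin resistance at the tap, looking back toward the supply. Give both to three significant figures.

V_th is the open-circuit tap voltage: 6.44 × 646/(3300 + 646) = 1.05 V.
With the supply zeroed, R_A and R_B appear in parallel from the tap: R_th = R_A‖R_B = (3300 × 646)/3946 = 540 Ω.

V_th = 1.05 V, R_th = 540 Ω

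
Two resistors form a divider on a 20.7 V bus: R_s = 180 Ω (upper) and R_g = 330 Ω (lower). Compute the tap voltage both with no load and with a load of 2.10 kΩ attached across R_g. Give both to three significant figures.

Unloaded: 13.4 V; loaded: 12.7 V

Open-circuit: V = 20.7 × 330/(180 + 330) = 13.4 V.
With the load, R_g becomes R_g‖R_L = 285.2 Ω, so V = 20.7 × 285.2/465.2 = 12.7 V.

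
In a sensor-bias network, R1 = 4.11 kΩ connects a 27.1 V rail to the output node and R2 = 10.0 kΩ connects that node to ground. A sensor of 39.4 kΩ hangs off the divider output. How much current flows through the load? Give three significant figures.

I_L ≈ 0.454 mA

R2‖R_L = 7.976 kΩ; V_out = 27.1 × 7.976/12.09 = 17.88 V.
I_L = V_out / R_L = 17.88 / 39.4 kΩ = 0.454 mA.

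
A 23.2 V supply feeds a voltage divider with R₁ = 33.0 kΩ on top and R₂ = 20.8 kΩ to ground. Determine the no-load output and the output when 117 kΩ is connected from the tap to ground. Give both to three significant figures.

Unloaded: 8.97 V; loaded: 8.09 V

Open-circuit: V = 23.2 × 20.8/(33.0 + 20.8) = 8.97 V.
With the load, R₂ becomes R₂‖R_L = 17.66 kΩ, so V = 23.2 × 17.66/50.66 = 8.09 V.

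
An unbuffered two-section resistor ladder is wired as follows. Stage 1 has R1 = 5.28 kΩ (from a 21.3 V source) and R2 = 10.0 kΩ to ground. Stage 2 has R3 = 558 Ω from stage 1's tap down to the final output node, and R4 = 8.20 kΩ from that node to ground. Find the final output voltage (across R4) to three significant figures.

V_out ≈ 9.36 V

Stage 2 presents R3+R4 = 8758 Ω as a load on stage 1's tap.
Stage 1's lower leg becomes R2‖(R3+R4) = 4669 Ω, so V_mid = 21.3 × 4669/9949 = 9.996 V.
Stage 2 is itself unloaded: V_out = V_mid × R4/(R3+R4) = 9.996 × 8200/8758 = 9.36 V.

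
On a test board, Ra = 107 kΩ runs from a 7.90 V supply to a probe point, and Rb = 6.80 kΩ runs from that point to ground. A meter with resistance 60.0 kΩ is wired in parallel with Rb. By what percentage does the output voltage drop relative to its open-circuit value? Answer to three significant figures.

The divider's output (Thévenin) resistance is Ra‖Rb = 6.394 kΩ.
Fractional drop under load = R_th/(R_th + R_L) = 6.394 / (6.394 + 60.0) = 0.09630.
So the output falls by 9.63 %.

9.63 %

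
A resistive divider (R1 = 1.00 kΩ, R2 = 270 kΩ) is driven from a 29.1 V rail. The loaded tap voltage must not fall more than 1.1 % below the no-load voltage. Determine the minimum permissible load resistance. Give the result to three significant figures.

Output resistance R_th = R1‖R2 = (1000 × 270000)/271000 = 996.3 Ω.
The fractional drop is R_th/(R_th + R_L); requiring this ≤ 0.0110 gives R_L ≥ R_th(1/0.0110 − 1) = 996.3 × 89.91 = 89.6 kΩ.

R_L(min) ≈ 89.6 kΩ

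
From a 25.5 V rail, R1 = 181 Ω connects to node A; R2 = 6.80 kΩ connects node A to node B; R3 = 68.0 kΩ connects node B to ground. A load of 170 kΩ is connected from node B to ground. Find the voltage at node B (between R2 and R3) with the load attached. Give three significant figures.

At node B, R3 is in parallel with the load: R3‖R_L = 48570 Ω.
Below node A the resistance is R2 + (R3‖R_L) = 55370 Ω, so V_A = 25.5 × 55370/55550 = 25.42 V.
Then V_B = V_A × (R3‖R_L)/(R2 + R3‖R_L) = 25.42 × 48570/55370 = 22.3 V.

V ≈ 22.3 V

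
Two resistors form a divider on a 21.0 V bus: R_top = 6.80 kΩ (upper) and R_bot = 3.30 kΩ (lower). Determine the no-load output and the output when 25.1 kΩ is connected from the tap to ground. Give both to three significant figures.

Open-circuit: V = 21.0 × 3.30/(6.80 + 3.30) = 6.86 V.
With the load, R_bot becomes R_bot‖R_L = 2.917 kΩ, so V = 21.0 × 2.917/9.717 = 6.30 V.

Unloaded: 6.86 V; loaded: 6.30 V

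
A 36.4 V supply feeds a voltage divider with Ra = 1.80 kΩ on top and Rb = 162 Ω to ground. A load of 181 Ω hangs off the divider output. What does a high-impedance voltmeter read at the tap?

The load sits in parallel with Rb: Rb‖R_L = (162 × 181) / (162 + 181) = 85.49 Ω.
V_out = 36.4 × 85.49 / (1800 + 85.49) = 36.4 × 85.49/1885 = 1.65 V.

V_out ≈ 1.65 V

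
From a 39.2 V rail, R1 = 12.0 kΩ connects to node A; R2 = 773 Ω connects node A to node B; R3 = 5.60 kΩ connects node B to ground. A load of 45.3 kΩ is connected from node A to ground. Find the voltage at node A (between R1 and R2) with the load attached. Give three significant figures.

Below node A the series string R2+R3 = 6373 Ω sits in parallel with the 45300 Ω load: 5587 Ω.
V_A = 39.2 × 5587/(12000 + 5587) = 12.5 V.

V ≈ 12.5 V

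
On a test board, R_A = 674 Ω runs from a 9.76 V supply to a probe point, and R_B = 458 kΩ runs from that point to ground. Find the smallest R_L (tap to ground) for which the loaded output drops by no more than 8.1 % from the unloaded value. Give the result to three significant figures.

R_L(min) ≈ 7.64 kΩ

Output resistance R_th = R_A‖R_B = (674 × 458000)/458700 = 673.0 Ω.
The fractional drop is R_th/(R_th + R_L); requiring this ≤ 0.0810 gives R_L ≥ R_th(1/0.0810 − 1) = 673.0 × 11.35 = 7.64 kΩ.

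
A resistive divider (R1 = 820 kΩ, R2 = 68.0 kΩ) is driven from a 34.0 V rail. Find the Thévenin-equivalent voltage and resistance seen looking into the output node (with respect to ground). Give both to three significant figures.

V_th = 2.60 V, R_th = 62.8 kΩ

V_th is the open-circuit tap voltage: 34.0 × 68.0/(820 + 68.0) = 2.60 V.
With the supply zeroed, R1 and R2 appear in parallel from the tap: R_th = R1‖R2 = (820 × 68.0)/888.0 = 62.8 kΩ.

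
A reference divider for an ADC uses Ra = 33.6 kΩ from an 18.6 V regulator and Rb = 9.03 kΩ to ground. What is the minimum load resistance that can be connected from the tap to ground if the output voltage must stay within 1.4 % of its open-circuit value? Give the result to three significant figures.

Output resistance R_th = Ra‖Rb = (33.6 × 9.03)/42.63 = 7.117 kΩ.
The fractional drop is R_th/(R_th + R_L); requiring this ≤ 0.0140 gives R_L ≥ R_th(1/0.0140 − 1) = 7.117 × 70.43 = 501 kΩ.

R_L(min) ≈ 501 kΩ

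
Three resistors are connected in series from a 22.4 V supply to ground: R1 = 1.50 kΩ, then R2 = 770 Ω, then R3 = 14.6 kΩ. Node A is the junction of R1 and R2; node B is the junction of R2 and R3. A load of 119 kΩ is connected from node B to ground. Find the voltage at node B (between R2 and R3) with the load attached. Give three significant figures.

At node B, R3 is in parallel with the load: R3‖R_L = 13000 Ω.
Below node A the resistance is R2 + (R3‖R_L) = 13770 Ω, so V_A = 22.4 × 13770/15270 = 20.20 V.
Then V_B = V_A × (R3‖R_L)/(R2 + R3‖R_L) = 20.20 × 13000/13770 = 19.1 V.

V ≈ 19.1 V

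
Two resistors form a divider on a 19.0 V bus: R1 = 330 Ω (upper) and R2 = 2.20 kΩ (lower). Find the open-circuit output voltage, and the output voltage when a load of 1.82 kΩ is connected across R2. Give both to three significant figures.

Open-circuit: V = 19.0 × 2200/(330 + 2200) = 16.5 V.
With the load, R2 becomes R2‖R_L = 996.0 Ω, so V = 19.0 × 996.0/1326 = 14.3 V.

Unloaded: 16.5 V; loaded: 14.3 V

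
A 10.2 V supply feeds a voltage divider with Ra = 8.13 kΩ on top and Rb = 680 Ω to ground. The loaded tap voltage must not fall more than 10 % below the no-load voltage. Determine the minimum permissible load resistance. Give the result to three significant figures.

Output resistance R_th = Ra‖Rb = (8130 × 680)/8810 = 627.5 Ω.
The fractional drop is R_th/(R_th + R_L); requiring this ≤ 0.100 gives R_L ≥ R_th(1/0.100 − 1) = 627.5 × 9.000 = 5.65 kΩ.

R_L(min) ≈ 5.65 kΩ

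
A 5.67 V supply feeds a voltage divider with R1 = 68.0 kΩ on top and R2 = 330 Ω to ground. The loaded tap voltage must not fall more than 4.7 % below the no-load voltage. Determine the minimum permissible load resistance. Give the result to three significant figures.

Output resistance R_th = R1‖R2 = (68000 × 330)/68330 = 328.4 Ω.
The fractional drop is R_th/(R_th + R_L); requiring this ≤ 0.0470 gives R_L ≥ R_th(1/0.0470 − 1) = 328.4 × 20.28 = 6.66 kΩ.

R_L(min) ≈ 6.66 kΩ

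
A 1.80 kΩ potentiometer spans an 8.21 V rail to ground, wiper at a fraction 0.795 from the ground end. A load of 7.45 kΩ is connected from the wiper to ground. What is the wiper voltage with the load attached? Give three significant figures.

V ≈ 6.28 V

The wiper splits the pot into (1−α)R = 369.0 Ω above and αR = 1431 Ω below.
Lower section ‖ load = 1200 Ω.
V_wiper = 8.21 × 1200/(369.0 + 1200) = 6.28 V.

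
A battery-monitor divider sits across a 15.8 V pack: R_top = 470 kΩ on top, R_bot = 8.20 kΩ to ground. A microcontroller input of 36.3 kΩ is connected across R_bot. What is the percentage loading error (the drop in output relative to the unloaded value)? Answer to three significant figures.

18.2 %

Unloaded V = 15.8 × 8.20/478.2 = 0.2709 V.
Loaded: R_bot‖R_L = 6.689 kΩ, giving V = 15.8 × 6.689/476.7 = 0.2217 V.
Drop = (0.2709 − 0.2217) / 0.2709 = 18.2 %.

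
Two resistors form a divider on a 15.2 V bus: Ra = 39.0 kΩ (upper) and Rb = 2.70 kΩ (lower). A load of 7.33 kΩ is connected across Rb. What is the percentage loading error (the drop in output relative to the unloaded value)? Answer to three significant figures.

Unloaded V = 15.2 × 2.70/41.70 = 0.9842 V.
Loaded: Rb‖R_L = 1.973 kΩ, giving V = 15.2 × 1.973/40.97 = 0.7320 V.
Drop = (0.9842 − 0.7320) / 0.9842 = 25.6 %.

25.6 %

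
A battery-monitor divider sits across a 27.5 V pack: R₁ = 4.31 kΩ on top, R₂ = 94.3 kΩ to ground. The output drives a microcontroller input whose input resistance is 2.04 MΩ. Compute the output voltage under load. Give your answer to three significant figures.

The load sits in parallel with R₂: R₂‖R_L = (94.3 × 2040) / (94.3 + 2040) = 90.13 kΩ.
V_out = 27.5 × 90.13 / (4.31 + 90.13) = 27.5 × 90.13/94.44 = 26.2 V.

V_out ≈ 26.2 V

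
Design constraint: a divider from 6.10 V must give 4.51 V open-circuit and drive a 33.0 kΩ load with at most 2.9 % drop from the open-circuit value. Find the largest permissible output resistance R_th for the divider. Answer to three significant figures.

R_th ≤ 986 Ω

Loading drop = R_th/(R_th + R_L) ≤ 0.0290, so R_th ≤ R_L · ε/(1−ε) = 33.0 kΩ × 0.0290/0.9710 = 986 Ω.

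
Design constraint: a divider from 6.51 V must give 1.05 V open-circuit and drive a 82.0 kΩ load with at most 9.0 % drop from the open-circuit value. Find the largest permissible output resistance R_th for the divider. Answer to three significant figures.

R_th ≤ 8.11 kΩ

Loading drop = R_th/(R_th + R_L) ≤ 0.0900, so R_th ≤ R_L · ε/(1−ε) = 82.0 kΩ × 0.0900/0.9100 = 8.11 kΩ.
(Any R1, R2 with R2/(R1+R2) = 0.161 and R1‖R2 ≤ 8.11 kΩ will meet the spec.)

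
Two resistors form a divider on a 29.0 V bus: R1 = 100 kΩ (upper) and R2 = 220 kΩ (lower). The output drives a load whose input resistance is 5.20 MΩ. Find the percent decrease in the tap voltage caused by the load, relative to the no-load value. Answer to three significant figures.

The divider's output (Thévenin) resistance is R1‖R2 = 68.75 kΩ.
Fractional drop under load = R_th/(R_th + R_L) = 68.75 / (68.75 + 5200) = 0.01305.
So the output falls by 1.30 %.

1.30 %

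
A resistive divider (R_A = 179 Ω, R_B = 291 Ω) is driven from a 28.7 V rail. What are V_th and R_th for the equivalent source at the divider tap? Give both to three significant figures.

V_th is the open-circuit tap voltage: 28.7 × 291/(179 + 291) = 17.8 V.
With the supply zeroed, R_A and R_B appear in parallel from the tap: R_th = R_A‖R_B = (179 × 291)/470.0 = 111 Ω.

V_th = 17.8 V, R_th = 111 Ω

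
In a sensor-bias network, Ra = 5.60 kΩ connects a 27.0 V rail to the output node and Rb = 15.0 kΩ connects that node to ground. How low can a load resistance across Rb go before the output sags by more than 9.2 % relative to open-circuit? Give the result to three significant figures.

R_L(min) ≈ 40.2 kΩ

Output resistance R_th = Ra‖Rb = (5.60 × 15.0)/20.60 = 4.078 kΩ.
The fractional drop is R_th/(R_th + R_L); requiring this ≤ 0.0920 gives R_L ≥ R_th(1/0.0920 − 1) = 4.078 × 9.870 = 40.2 kΩ.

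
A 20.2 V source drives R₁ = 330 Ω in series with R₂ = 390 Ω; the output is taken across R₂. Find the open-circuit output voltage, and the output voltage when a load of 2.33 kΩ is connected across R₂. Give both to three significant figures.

Open-circuit: V = 20.2 × 390/(330 + 390) = 10.9 V.
With the load, R₂ becomes R₂‖R_L = 334.1 Ω, so V = 20.2 × 334.1/664.1 = 10.2 V.

Unloaded: 10.9 V; loaded: 10.2 V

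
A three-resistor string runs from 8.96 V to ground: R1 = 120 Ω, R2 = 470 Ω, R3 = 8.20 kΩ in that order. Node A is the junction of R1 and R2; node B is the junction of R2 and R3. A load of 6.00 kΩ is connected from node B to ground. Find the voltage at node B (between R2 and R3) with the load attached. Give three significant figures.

At node B, R3 is in parallel with the load: R3‖R_L = 3465 Ω.
Below node A the resistance is R2 + (R3‖R_L) = 3935 Ω, so V_A = 8.96 × 3935/4055 = 8.695 V.
Then V_B = V_A × (R3‖R_L)/(R2 + R3‖R_L) = 8.695 × 3465/3935 = 7.66 V.

V ≈ 7.66 V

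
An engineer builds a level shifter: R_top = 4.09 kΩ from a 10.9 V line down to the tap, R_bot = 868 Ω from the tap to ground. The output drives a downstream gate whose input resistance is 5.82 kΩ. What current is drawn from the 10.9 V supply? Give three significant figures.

R_bot‖R_L = 755.3 Ω, so the source sees R_top + R_bot‖R_L = 4845 Ω.
I = 10.9 V / 4845 Ω = 2.25 mA.

I ≈ 2.25 mA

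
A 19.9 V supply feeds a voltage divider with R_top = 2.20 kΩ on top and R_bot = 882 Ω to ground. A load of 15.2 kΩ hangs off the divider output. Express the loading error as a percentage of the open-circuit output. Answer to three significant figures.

The divider's output (Thévenin) resistance is R_top‖R_bot = 629.6 Ω.
Fractional drop under load = R_th/(R_th + R_L) = 629.6 / (629.6 + 15200) = 0.03977.
So the output falls by 3.98 %.

3.98 %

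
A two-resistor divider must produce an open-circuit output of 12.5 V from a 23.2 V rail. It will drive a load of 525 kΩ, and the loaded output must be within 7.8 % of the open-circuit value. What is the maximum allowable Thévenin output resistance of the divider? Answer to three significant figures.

R_th ≤ 44.4 kΩ

Loading drop = R_th/(R_th + R_L) ≤ 0.0780, so R_th ≤ R_L · ε/(1−ε) = 525 kΩ × 0.0780/0.9220 = 44.4 kΩ.
(Any R1, R2 with R2/(R1+R2) = 0.539 and R1‖R2 ≤ 44.4 kΩ will meet the spec.)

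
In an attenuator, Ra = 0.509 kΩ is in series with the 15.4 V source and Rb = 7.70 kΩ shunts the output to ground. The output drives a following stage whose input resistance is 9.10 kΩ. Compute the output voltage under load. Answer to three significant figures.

The load sits in parallel with Rb: Rb‖R_L = (7700 × 9100) / (7700 + 9100) = 4171 Ω.
V_out = 15.4 × 4171 / (509 + 4171) = 15.4 × 4171/4680 = 13.7 V.

V_out ≈ 13.7 V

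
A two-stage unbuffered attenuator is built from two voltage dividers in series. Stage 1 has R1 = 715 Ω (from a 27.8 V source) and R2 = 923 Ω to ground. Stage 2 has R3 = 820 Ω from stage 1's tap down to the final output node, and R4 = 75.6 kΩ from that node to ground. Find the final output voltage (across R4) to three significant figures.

V_out ≈ 15.4 V

Stage 2 presents R3+R4 = 76420 Ω as a load on stage 1's tap.
Stage 1's lower leg becomes R2‖(R3+R4) = 912.0 Ω, so V_mid = 27.8 × 912.0/1627 = 15.58 V.
Stage 2 is itself unloaded: V_out = V_mid × R4/(R3+R4) = 15.58 × 75600/76420 = 15.4 V.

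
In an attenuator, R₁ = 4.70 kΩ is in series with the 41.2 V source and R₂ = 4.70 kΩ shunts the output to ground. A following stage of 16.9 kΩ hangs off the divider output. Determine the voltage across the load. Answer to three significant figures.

V_out ≈ 18.1 V

The load sits in parallel with R₂: R₂‖R_L = (4.70 × 16.9) / (4.70 + 16.9) = 3.677 kΩ.
V_out = 41.2 × 3.677 / (4.70 + 3.677) = 41.2 × 3.677/8.377 = 18.1 V.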